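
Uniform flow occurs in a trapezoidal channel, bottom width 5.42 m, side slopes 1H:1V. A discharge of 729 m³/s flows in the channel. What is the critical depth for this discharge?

At critical depth, Q² T / (g A³) = 1, i.e. A³/T = Q²/g = 729²/9.81 = 54170.
At y = 9.4 m: A³/T = 111600 — over.
At y = 6.56 m: A³/T = 26180 — short.
At y = 7.87 m: A³/T = 54070 — matches.

y_c = 7.87 m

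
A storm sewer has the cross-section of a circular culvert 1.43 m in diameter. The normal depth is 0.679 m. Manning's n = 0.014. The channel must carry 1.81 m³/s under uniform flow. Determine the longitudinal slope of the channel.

For a circular section of diameter D = 1.43 m at depth y = 0.679 m, the central angle is θ = 2 arccos(1 − 2y/D) = 3.041 rad. Then A = (D²/8)(θ − sin θ) = 0.7516 m² and P = Dθ/2 = 2.174 m.
Hydraulic radius R = A/P = 0.7516/2.174 = 0.3457 m.
From Manning's equation, S = [nQ / (1 A R^(2/3))]² = [0.014 × 1.81 / (1 × 0.7516 × 0.3457^(2/3))]² = 0.00469.

S = 0.00469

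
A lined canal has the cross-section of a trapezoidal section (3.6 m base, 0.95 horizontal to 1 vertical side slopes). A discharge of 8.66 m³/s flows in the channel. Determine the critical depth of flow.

y_c = 0.78 m

At critical depth, Q² T / (g A³) = 1, i.e. A³/T = Q²/g = 8.66²/9.81 = 7.645.
At y = 0.61 m: A³/T = 3.482 — low.
At y = 0.845 m: A³/T = 9.892 — high.
At y = 0.78 m: A³/T = 7.639 — close enough.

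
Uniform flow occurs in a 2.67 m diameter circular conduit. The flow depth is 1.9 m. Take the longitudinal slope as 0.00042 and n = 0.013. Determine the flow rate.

Q = 5.77 m³/s

For a circular section of diameter D = 2.67 m at depth y = 1.9 m, the central angle is θ = 2 arccos(1 − 2y/D) = 4.016 rad. Then A = (D²/8)(θ − sin θ) = 4.262 m² and P = Dθ/2 = 5.361 m.
Hydraulic radius R = A/P = 4.262/5.361 = 0.795 m.
Manning's equation: Q = (1/n) A R^(2/3) S^(1/2) = (1/0.013) × 4.262 × 0.795^(2/3) × 0.00042^(1/2) = 5.77 m³/s.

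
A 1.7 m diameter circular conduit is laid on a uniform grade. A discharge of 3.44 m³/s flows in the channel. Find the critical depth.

At critical depth, Q² T / (g A³) = 1, i.e. A³/T = Q²/g = 3.44²/9.81 = 1.206.
At y = 0.632 m: A³/T = 0.2761 — too small.
At y = 0.929 m: A³/T = 1.207 — ≈ 1.206.

y_c = 0.929 m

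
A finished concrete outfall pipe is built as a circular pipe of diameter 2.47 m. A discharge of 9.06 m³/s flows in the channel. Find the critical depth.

y_c = 1.37 m

At critical depth, Q² T / (g A³) = 1, i.e. A³/T = Q²/g = 9.06²/9.81 = 8.367.
Trying y = 1.7 m: A³/T = 19.01 — too large.
Trying y = 1.22 m: A³/T = 5.314 — too small.
Trying y = 1.37 m: A³/T = 8.274 — close enough.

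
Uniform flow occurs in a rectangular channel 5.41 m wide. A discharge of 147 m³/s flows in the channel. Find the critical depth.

y_c = 4.22 m

For a rectangular channel, critical depth y_c = (q²/g)^(1/3) where q = Q/b = 147/5.41 = 27.17 m²/s.
So y_c = (27.17²/9.81)^(1/3) = 4.22 m.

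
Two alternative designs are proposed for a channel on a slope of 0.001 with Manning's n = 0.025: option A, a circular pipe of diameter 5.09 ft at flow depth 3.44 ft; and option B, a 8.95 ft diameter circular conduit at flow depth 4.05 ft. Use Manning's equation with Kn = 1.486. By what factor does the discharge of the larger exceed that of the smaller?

Channel A: For a circular section of diameter D = 5.09 ft at depth y = 3.44 ft, the central angle is θ = 2 arccos(1 − 2y/D) = 3.86 rad. Then A = (D²/8)(θ − sin θ) = 14.63 ft² and P = Dθ/2 = 9.824 ft. Hydraulic radius R = A/P = 14.63/9.824 = 1.49 ft. Q_A = (1.486/0.025)·14.63·1.49^(2/3)·√0.001 = 35.88 ft³/s.
Channel B: For a circular section of diameter D = 8.95 ft at depth y = 4.05 ft, the central angle is θ = 2 arccos(1 − 2y/D) = 2.951 rad. Then A = (D²/8)(θ − sin θ) = 27.66 ft² and P = Dθ/2 = 13.21 ft. Hydraulic radius R = A/P = 27.66/13.21 = 2.094 ft. Q_B = (1.486/0.025)·27.66·2.094^(2/3)·√0.001 = 85.1 ft³/s.
The larger discharge is 85.1 ft³/s and the smaller is 35.88 ft³/s; the ratio is 2.37.

2.37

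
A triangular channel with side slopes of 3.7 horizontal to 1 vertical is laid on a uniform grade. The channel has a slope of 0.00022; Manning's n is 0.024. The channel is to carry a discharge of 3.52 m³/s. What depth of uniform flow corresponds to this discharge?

y_n = 1.41 m

Manning's equation rearranged: A R^(2/3) = nQ / (1·√S) = 0.024 × 3.52 / (√0.00022) = 5.696.
Try y = 0.999 m: A R^(2/3) = 2.271 — low.
Try y = 1.75 m: A R^(2/3) = 10.13 — high.
Try y = 1.41 m: A R^(2/3) = 5.691 — ≈ 5.696.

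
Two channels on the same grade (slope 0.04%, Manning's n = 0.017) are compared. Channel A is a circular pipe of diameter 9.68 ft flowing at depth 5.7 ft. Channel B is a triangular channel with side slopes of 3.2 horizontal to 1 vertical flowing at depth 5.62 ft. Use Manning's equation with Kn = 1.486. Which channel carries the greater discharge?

Channel A: For a circular section of diameter D = 9.68 ft at depth y = 5.7 ft, the central angle is θ = 2 arccos(1 − 2y/D) = 3.499 rad. Then A = (D²/8)(θ − sin θ) = 45.08 ft² and P = Dθ/2 = 16.93 ft. Hydraulic radius R = A/P = 45.08/16.93 = 2.662 ft. Q_A = (1.486/0.017)·45.08·2.662^(2/3)·√0.0004 = 151.4 ft³/s.
Channel B: For a triangular section with side slope z = 3.2: A = zy² = 3.2×5.62² = 101.1 ft²; P = 2y√(1+z²) = 2×5.62×3.353 = 37.68 ft. Hydraulic radius R = A/P = 101.1/37.68 = 2.682 ft. Q_B = (1.486/0.017)·101.1·2.682^(2/3)·√0.0004 = 341.1 ft³/s.
Q_A = 151.4 ft³/s vs Q_B = 341.1 ft³/s, so channel B carries more.

channel B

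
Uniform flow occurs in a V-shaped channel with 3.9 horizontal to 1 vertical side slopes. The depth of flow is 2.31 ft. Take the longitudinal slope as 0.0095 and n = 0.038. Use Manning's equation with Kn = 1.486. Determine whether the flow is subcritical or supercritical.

subcritical

For a triangular section with side slope z = 3.9: A = zy² = 3.9×2.31² = 20.81 ft²; P = 2y√(1+z²) = 2×2.31×4.026 = 18.6 ft.
Hydraulic radius R = A/P = 20.81/18.6 = 1.119 ft.
V = (1.486/n) R^(2/3) √S = (1.486/0.038) × 1.119^(2/3) × √0.0095 = 4.108 ft/s. Hydraulic depth D_h = A/T = 20.81/18.02 = 1.155 ft.
Froude number Fr = V/√(g·D_h) = 4.108/√(32.2×1.155) = 0.674, which is less than 1, so the flow is subcritical.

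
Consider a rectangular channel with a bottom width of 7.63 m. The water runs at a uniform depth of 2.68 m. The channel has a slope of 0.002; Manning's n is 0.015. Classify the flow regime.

Flow area A = b·y = 7.63 × 2.68 = 20.45 m². Wetted perimeter P = b + 2y = 7.63 + 2×2.68 = 12.99 m.
Hydraulic radius R = A/P = 20.45/12.99 = 1.574 m.
V = (1/n) R^(2/3) √S = (1/0.015) × 1.574^(2/3) × √0.002 = 4.035 m/s. Hydraulic depth D_h = A/T = 20.45/7.63 = 2.68 m.
Froude number Fr = V/√(g·D_h) = 4.035/√(9.81×2.68) = 0.787, which is less than 1, so the flow is subcritical.

subcritical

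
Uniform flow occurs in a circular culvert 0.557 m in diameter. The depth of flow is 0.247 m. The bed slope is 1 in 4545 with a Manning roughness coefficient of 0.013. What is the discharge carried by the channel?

For a circular section of diameter D = 0.557 m at depth y = 0.247 m, the central angle is θ = 2 arccos(1 − 2y/D) = 2.915 rad. Then A = (D²/8)(θ − sin θ) = 0.1043 m² and P = Dθ/2 = 0.8118 m.
Hydraulic radius R = A/P = 0.1043/0.8118 = 0.1285 m.
Manning's equation: Q = (1/n) A R^(2/3) S^(1/2) = (1/0.013) × 0.1043 × 0.1285^(2/3) × 0.00022^(1/2) = 0.0303 m³/s.

Q = 0.0303 m³/s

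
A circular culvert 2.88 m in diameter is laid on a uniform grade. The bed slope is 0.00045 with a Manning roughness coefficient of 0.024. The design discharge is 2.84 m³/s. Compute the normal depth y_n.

y_n = 1.63 m

Manning's equation rearranged: A R^(2/3) = nQ / (1·√S) = 0.024 × 2.84 / (√0.00045) = 3.213.
Try y = 1.79 m: A R^(2/3) = 3.708 — too large.
Try y = 1.63 m: A R^(2/3) = 3.209 — ≈ 3.213.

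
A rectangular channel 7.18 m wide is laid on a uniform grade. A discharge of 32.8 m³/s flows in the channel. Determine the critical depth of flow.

y_c = 1.29 m

For a rectangular channel, critical depth y_c = (q²/g)^(1/3) where q = Q/b = 32.8/7.18 = 4.568 m²/s.
So y_c = (4.568²/9.81)^(1/3) = 1.29 m.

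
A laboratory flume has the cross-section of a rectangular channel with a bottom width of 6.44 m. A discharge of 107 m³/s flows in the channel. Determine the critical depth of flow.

y_c = 3.04 m

For a rectangular channel, critical depth y_c = (q²/g)^(1/3) where q = Q/b = 107/6.44 = 16.61 m²/s.
So y_c = (16.61²/9.81)^(1/3) = 3.04 m.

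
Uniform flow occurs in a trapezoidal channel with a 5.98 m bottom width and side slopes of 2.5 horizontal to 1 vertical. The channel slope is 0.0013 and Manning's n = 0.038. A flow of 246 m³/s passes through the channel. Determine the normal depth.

Manning's equation rearranged: A R^(2/3) = nQ / (1·√S) = 0.038 × 246 / (√0.0013) = 259.3.
Trying y = 7.31 m: A R^(2/3) = 440.1 — too large.
Trying y = 4.06 m: A R^(2/3) = 115.8 — too small.
Trying y = 5.82 m: A R^(2/3) = 259.5 — close enough.

y_n = 5.82 m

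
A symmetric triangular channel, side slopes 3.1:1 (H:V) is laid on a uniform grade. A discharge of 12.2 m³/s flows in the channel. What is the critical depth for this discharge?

y_c = 1.26 m

At critical depth, Q² T / (g A³) = 1, i.e. A³/T = Q²/g = 12.2²/9.81 = 15.17.
Trying y = 0.872 m: A³/T = 2.423 — low.
Trying y = 1.37 m: A³/T = 23.19 — high.
Trying y = 1.26 m: A³/T = 15.26 — close enough.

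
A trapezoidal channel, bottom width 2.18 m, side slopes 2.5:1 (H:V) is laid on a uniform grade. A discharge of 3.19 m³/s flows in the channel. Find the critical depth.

At critical depth, Q² T / (g A³) = 1, i.e. A³/T = Q²/g = 3.19²/9.81 = 1.037.
Trying y = 0.386 m: A³/T = 0.4353 — short.
Trying y = 0.587 m: A³/T = 1.919 — over.
Trying y = 0.495 m: A³/T = 1.04 — ≈ 1.037.

y_c = 0.495 m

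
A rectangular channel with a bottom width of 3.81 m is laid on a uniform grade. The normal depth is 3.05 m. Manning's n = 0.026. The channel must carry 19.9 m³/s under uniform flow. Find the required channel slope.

Flow area A = b·y = 3.81 × 3.05 = 11.62 m². Wetted perimeter P = b + 2y = 3.81 + 2×3.05 = 9.91 m.
Hydraulic radius R = A/P = 11.62/9.91 = 1.173 m.
From Manning's equation, S = [nQ / (1 A R^(2/3))]² = [0.026 × 19.9 / (1 × 11.62 × 1.173^(2/3))]² = 0.0016.

S = 0.0016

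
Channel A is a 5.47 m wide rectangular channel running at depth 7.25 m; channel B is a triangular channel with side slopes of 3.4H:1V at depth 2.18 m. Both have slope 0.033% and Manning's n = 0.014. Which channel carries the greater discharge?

Channel A: Flow area A = b·y = 5.47 × 7.25 = 39.66 m². Wetted perimeter P = b + 2y = 5.47 + 2×7.25 = 19.97 m. Hydraulic radius R = A/P = 39.66/19.97 = 1.986 m. Q_A = (1/0.014)·39.66·1.986^(2/3)·√0.00033 = 81.3 m³/s.
Channel B: For a triangular section with side slope z = 3.4: A = zy² = 3.4×2.18² = 16.16 m²; P = 2y√(1+z²) = 2×2.18×3.544 = 15.45 m. Hydraulic radius R = A/P = 16.16/15.45 = 1.046 m. Q_B = (1/0.014)·16.16·1.046^(2/3)·√0.00033 = 21.6 m³/s.
Q_A = 81.3 m³/s vs Q_B = 21.6 m³/s, so channel A carries more.

channel A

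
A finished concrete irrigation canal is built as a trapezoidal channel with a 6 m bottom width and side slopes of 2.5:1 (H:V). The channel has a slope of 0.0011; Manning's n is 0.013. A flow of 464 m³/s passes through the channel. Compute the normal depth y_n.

y_n = 4.97 m

Manning's equation rearranged: A R^(2/3) = nQ / (1·√S) = 0.013 × 464 / (√0.0011) = 181.9.
Trying y = 4.44 m: A R^(2/3) = 141.3 — too small.
Trying y = 5.42 m: A R^(2/3) = 221 — too large.
Trying y = 4.97 m: A R^(2/3) = 181.7 — matches.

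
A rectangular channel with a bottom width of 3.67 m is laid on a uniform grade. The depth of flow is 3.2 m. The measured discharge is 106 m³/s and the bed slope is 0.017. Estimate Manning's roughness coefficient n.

n = 0.016

Flow area A = b·y = 3.67 × 3.2 = 11.74 m². Wetted perimeter P = b + 2y = 3.67 + 2×3.2 = 10.07 m.
Hydraulic radius R = A/P = 11.74/10.07 = 1.166 m.
Rearranging Manning's equation: n = (1/Q) A R^(2/3) S^(1/2) = (1/106) × 11.74 × 1.166^(2/3) × √0.017 = 0.016.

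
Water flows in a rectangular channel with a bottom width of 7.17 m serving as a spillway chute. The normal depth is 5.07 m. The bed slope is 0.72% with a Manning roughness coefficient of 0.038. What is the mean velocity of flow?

V = 3.66 m/s

Flow area A = b·y = 7.17 × 5.07 = 36.35 m². Wetted perimeter P = b + 2y = 7.17 + 2×5.07 = 17.31 m.
Hydraulic radius R = A/P = 36.35/17.31 = 2.1 m.
From Manning's equation, V = (1/n) R^(2/3) S^(1/2) = (1/0.038) × 2.1^(2/3) × 0.0072^(1/2) = 3.66 m/s.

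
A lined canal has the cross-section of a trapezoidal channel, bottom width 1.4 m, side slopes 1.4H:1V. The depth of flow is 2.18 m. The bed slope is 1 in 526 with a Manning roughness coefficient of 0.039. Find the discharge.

Q = 11.5 m³/s

With bottom width b = 1.4 m and side slope z = 1.4: A = (b + zy)y = (1.4 + 1.4×2.18)×2.18 = 9.705 m²; P = b + 2y√(1+z²) = 1.4 + 2×2.18×1.72 = 8.901 m.
Hydraulic radius R = A/P = 9.705/8.901 = 1.09 m.
Manning's equation: Q = (1/n) A R^(2/3) S^(1/2) = (1/0.039) × 9.705 × 1.09^(2/3) × 0.001901^(1/2) = 11.5 m³/s.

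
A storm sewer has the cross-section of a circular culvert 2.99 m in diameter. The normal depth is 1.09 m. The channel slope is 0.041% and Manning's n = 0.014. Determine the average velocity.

For a circular section of diameter D = 2.99 m at depth y = 1.09 m, the central angle is θ = 2 arccos(1 − 2y/D) = 2.593 rad. Then A = (D²/8)(θ − sin θ) = 2.315 m² and P = Dθ/2 = 3.876 m.
Hydraulic radius R = A/P = 2.315/3.876 = 0.5971 m.
From Manning's equation, V = (1/n) R^(2/3) S^(1/2) = (1/0.014) × 0.5971^(2/3) × 0.00041^(1/2) = 1.03 m/s.

V = 1.03 m/s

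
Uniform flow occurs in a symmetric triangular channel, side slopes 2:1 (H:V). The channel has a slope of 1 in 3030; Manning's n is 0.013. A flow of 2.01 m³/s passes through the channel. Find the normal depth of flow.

y_n = 1.08 m

Manning's equation rearranged: A R^(2/3) = nQ / (1·√S) = 0.013 × 2.01 / (√0.00033) = 1.438.
Try y = 0.825 m: A R^(2/3) = 0.7002 — low.
Try y = 1.08 m: A R^(2/3) = 1.436 — ≈ 1.438.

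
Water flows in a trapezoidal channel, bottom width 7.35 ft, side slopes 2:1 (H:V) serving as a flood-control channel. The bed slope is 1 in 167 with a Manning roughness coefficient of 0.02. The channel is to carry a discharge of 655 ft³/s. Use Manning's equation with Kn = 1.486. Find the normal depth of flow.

Manning's equation rearranged: A R^(2/3) = nQ / (1.486·√S) = 0.02 × 655 / (1.486 × √0.005988) = 113.9.
Trying y = 4.86 ft: A R^(2/3) = 166.9 — too large.
Trying y = 4.05 ft: A R^(2/3) = 113.9 — close enough.

y_n = 4.05 ft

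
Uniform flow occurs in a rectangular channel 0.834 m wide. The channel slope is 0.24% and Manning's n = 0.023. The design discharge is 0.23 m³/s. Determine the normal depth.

Manning's equation rearranged: A R^(2/3) = nQ / (1·√S) = 0.023 × 0.23 / (√0.0024) = 0.108.
Try y = 0.472 m: A R^(2/3) = 0.1441 — over.
Try y = 0.285 m: A R^(2/3) = 0.07274 — short.
Try y = 0.38 m: A R^(2/3) = 0.108 — matches.

y_n = 0.38 m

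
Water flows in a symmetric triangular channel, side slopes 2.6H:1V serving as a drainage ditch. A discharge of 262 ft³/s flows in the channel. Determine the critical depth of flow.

y_c = 3.63 ft

At critical depth, Q² T / (g A³) = 1, i.e. A³/T = Q²/g = 262²/32.2 = 2132.
Trying y = 4.16 ft: A³/T = 4211 — too large.
Trying y = 3.03 ft: A³/T = 863.2 — too small.
Trying y = 3.63 ft: A³/T = 2130 — ≈ 2132.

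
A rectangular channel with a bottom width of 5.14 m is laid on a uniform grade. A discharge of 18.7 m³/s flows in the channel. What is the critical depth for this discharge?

For a rectangular channel, critical depth y_c = (q²/g)^(1/3) where q = Q/b = 18.7/5.14 = 3.638 m²/s.
So y_c = (3.638²/9.81)^(1/3) = 1.11 m.

y_c = 1.11 m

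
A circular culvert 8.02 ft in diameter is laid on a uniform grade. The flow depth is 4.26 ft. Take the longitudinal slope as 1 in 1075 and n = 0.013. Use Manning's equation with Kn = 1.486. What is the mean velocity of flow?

For a circular section of diameter D = 8.02 ft at depth y = 4.26 ft, the central angle is θ = 2 arccos(1 − 2y/D) = 3.266 rad. Then A = (D²/8)(θ − sin θ) = 27.26 ft² and P = Dθ/2 = 13.1 ft.
Hydraulic radius R = A/P = 27.26/13.1 = 2.081 ft.
From Manning's equation, V = (1.486/n) R^(2/3) S^(1/2) = (1.486/0.013) × 2.081^(2/3) × 0.0009302^(1/2) = 5.68 ft/s.

V = 5.68 ft/s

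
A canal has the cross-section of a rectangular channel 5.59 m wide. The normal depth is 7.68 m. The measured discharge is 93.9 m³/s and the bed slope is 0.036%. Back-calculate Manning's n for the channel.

n = 0.014

Flow area A = b·y = 5.59 × 7.68 = 42.93 m². Wetted perimeter P = b + 2y = 5.59 + 2×7.68 = 20.95 m.
Hydraulic radius R = A/P = 42.93/20.95 = 2.049 m.
Rearranging Manning's equation: n = (1/Q) A R^(2/3) S^(1/2) = (1/93.9) × 42.93 × 2.049^(2/3) × √0.00036 = 0.014.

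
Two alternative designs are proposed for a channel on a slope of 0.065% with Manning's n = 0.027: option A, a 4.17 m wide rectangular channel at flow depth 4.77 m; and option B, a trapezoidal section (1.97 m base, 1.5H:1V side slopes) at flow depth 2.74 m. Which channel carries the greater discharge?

Channel A: Flow area A = b·y = 4.17 × 4.77 = 19.89 m². Wetted perimeter P = b + 2y = 4.17 + 2×4.77 = 13.71 m. Hydraulic radius R = A/P = 19.89/13.71 = 1.451 m. Q_A = (1/0.027)·19.89·1.451^(2/3)·√0.00065 = 24.07 m³/s.
Channel B: With bottom width b = 1.97 m and side slope z = 1.5: A = (b + zy)y = (1.97 + 1.5×2.74)×2.74 = 16.66 m²; P = b + 2y√(1+z²) = 1.97 + 2×2.74×1.803 = 11.85 m. Hydraulic radius R = A/P = 16.66/11.85 = 1.406 m. Q_B = (1/0.027)·16.66·1.406^(2/3)·√0.00065 = 19.74 m³/s.
Q_A = 24.07 m³/s vs Q_B = 19.74 m³/s, so channel A carries more.

channel A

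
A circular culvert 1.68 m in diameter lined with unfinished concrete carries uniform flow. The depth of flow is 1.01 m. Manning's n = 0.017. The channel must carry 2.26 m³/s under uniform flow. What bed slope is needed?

S = 0.0021

For a circular section of diameter D = 1.68 m at depth y = 1.01 m, the central angle is θ = 2 arccos(1 − 2y/D) = 3.549 rad. Then A = (D²/8)(θ − sin θ) = 1.392 m² and P = Dθ/2 = 2.981 m.
Hydraulic radius R = A/P = 1.392/2.981 = 0.4669 m.
From Manning's equation, S = [nQ / (1 A R^(2/3))]² = [0.017 × 2.26 / (1 × 1.392 × 0.4669^(2/3))]² = 0.0021.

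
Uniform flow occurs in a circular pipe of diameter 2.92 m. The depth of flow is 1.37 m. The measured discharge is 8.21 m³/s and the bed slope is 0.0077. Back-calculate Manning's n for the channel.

For a circular section of diameter D = 2.92 m at depth y = 1.37 m, the central angle is θ = 2 arccos(1 − 2y/D) = 3.018 rad. Then A = (D²/8)(θ − sin θ) = 3.086 m² and P = Dθ/2 = 4.407 m.
Hydraulic radius R = A/P = 3.086/4.407 = 0.7002 m.
Rearranging Manning's equation: n = (1/Q) A R^(2/3) S^(1/2) = (1/8.21) × 3.086 × 0.7002^(2/3) × √0.0077 = 0.026.

n = 0.026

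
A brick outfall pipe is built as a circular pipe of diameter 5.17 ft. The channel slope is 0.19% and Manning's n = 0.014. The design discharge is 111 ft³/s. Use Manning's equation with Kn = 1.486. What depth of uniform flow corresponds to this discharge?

y_n = 4.08 ft

Manning's equation rearranged: A R^(2/3) = nQ / (1.486·√S) = 0.014 × 111 / (1.486 × √0.0019) = 23.99.
Trying y = 4.47 ft: A R^(2/3) = 25.98 — too large.
Trying y = 2.78 ft: A R^(2/3) = 14.06 — too small.
Trying y = 4.08 ft: A R^(2/3) = 24.02 — ≈ 23.99.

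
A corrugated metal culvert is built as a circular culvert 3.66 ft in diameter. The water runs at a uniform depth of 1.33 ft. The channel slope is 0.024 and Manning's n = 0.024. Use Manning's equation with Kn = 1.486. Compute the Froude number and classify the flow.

For a circular section of diameter D = 3.66 ft at depth y = 1.33 ft, the central angle is θ = 2 arccos(1 − 2y/D) = 2.588 rad. Then A = (D²/8)(θ − sin θ) = 3.453 ft² and P = Dθ/2 = 4.736 ft.
Hydraulic radius R = A/P = 3.453/4.736 = 0.7292 ft.
V = (1.486/n) R^(2/3) √S = (1.486/0.024) × 0.7292^(2/3) × √0.024 = 7.771 ft/s. Hydraulic depth D_h = A/T = 3.453/3.521 = 0.9809 ft.
Froude number Fr = V/√(g·D_h) = 7.771/√(32.2×0.9809) = 1.38, which is greater than 1, so the flow is supercritical.

supercritical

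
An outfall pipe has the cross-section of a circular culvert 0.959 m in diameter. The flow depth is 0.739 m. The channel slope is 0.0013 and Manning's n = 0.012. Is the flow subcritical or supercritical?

subcritical

For a circular section of diameter D = 0.959 m at depth y = 0.739 m, the central angle is θ = 2 arccos(1 − 2y/D) = 4.285 rad. Then A = (D²/8)(θ − sin θ) = 0.5973 m² and P = Dθ/2 = 2.055 m.
Hydraulic radius R = A/P = 0.5973/2.055 = 0.2907 m.
V = (1/n) R^(2/3) √S = (1/0.012) × 0.2907^(2/3) × √0.0013 = 1.318 m/s. Hydraulic depth D_h = A/T = 0.5973/0.8064 = 0.7406 m.
Froude number Fr = V/√(g·D_h) = 1.318/√(9.81×0.7406) = 0.489, which is less than 1, so the flow is subcritical.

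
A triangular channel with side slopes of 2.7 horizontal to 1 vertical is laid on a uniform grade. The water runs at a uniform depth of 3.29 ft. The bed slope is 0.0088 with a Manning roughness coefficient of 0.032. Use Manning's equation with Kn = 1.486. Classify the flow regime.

subcritical

For a triangular section with side slope z = 2.7: A = zy² = 2.7×3.29² = 29.23 ft²; P = 2y√(1+z²) = 2×3.29×2.879 = 18.95 ft.
Hydraulic radius R = A/P = 29.23/18.95 = 1.543 ft.
V = (1.486/n) R^(2/3) √S = (1.486/0.032) × 1.543^(2/3) × √0.0088 = 5.816 ft/s. Hydraulic depth D_h = A/T = 29.23/17.77 = 1.645 ft.
Froude number Fr = V/√(g·D_h) = 5.816/√(32.2×1.645) = 0.799, which is less than 1, so the flow is subcritical.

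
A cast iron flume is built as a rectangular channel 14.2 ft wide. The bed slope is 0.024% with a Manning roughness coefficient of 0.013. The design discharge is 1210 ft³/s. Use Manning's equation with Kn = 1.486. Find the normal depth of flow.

Manning's equation rearranged: A R^(2/3) = nQ / (1.486·√S) = 0.013 × 1210 / (1.486 × √0.00024) = 683.3.
At y = 18 ft: A R^(2/3) = 756.5 — too large.
At y = 12.7 ft: A R^(2/3) = 495.5 — too small.
At y = 16.5 ft: A R^(2/3) = 681.8 — ≈ 683.3.

y_n = 16.5 ft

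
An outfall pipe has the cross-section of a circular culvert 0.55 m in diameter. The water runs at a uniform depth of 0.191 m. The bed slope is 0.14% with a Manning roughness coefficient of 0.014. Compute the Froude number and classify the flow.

For a circular section of diameter D = 0.55 m at depth y = 0.191 m, the central angle is θ = 2 arccos(1 − 2y/D) = 2.521 rad. Then A = (D²/8)(θ − sin θ) = 0.07332 m² and P = Dθ/2 = 0.6932 m.
Hydraulic radius R = A/P = 0.07332/0.6932 = 0.1058 m.
V = (1/n) R^(2/3) √S = (1/0.014) × 0.1058^(2/3) × √0.0014 = 0.5977 m/s. Hydraulic depth D_h = A/T = 0.07332/0.5237 = 0.14 m.
Froude number Fr = V/√(g·D_h) = 0.5977/√(9.81×0.14) = 0.51, which is less than 1, so the flow is subcritical.

subcritical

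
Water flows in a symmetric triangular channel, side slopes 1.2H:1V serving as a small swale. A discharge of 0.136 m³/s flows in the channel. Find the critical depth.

y_c = 0.305 m

At critical depth, Q² T / (g A³) = 1, i.e. A³/T = Q²/g = 0.136²/9.81 = 0.001885.
At y = 0.24 m: A³/T = 0.0005733 — too small.
At y = 0.376 m: A³/T = 0.005411 — too large.
At y = 0.305 m: A³/T = 0.0019 — close enough.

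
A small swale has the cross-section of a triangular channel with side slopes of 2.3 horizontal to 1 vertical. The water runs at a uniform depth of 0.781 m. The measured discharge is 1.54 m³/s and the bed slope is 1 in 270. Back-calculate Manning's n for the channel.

For a triangular section with side slope z = 2.3: A = zy² = 2.3×0.781² = 1.403 m²; P = 2y√(1+z²) = 2×0.781×2.508 = 3.917 m.
Hydraulic radius R = A/P = 1.403/3.917 = 0.3581 m.
Rearranging Manning's equation: n = (1/Q) A R^(2/3) S^(1/2) = (1/1.54) × 1.403 × 0.3581^(2/3) × √0.003704 = 0.028.

n = 0.028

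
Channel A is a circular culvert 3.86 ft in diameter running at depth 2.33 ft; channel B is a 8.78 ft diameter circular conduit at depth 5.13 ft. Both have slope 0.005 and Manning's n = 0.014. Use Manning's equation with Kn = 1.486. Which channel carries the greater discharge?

Channel A: For a circular section of diameter D = 3.86 ft at depth y = 2.33 ft, the central angle is θ = 2 arccos(1 − 2y/D) = 3.559 rad. Then A = (D²/8)(θ − sin θ) = 7.384 ft² and P = Dθ/2 = 6.869 ft. Hydraulic radius R = A/P = 7.384/6.869 = 1.075 ft. Q_A = (1.486/0.014)·7.384·1.075^(2/3)·√0.005 = 58.16 ft³/s.
Channel B: For a circular section of diameter D = 8.78 ft at depth y = 5.13 ft, the central angle is θ = 2 arccos(1 − 2y/D) = 3.48 rad. Then A = (D²/8)(θ − sin θ) = 36.74 ft² and P = Dθ/2 = 15.28 ft. Hydraulic radius R = A/P = 36.74/15.28 = 2.405 ft. Q_B = (1.486/0.014)·36.74·2.405^(2/3)·√0.005 = 494.9 ft³/s.
Q_A = 58.16 ft³/s vs Q_B = 494.9 ft³/s, so channel B carries more.

channel B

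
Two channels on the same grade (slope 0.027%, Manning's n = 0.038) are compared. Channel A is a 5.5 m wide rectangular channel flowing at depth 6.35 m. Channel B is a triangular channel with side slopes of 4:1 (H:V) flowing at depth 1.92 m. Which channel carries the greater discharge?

channel A

Channel A: Flow area A = b·y = 5.5 × 6.35 = 34.92 m². Wetted perimeter P = b + 2y = 5.5 + 2×6.35 = 18.2 m. Hydraulic radius R = A/P = 34.92/18.2 = 1.919 m. Q_A = (1/0.038)·34.92·1.919^(2/3)·√0.00027 = 23.32 m³/s.
Channel B: For a triangular section with side slope z = 4: A = zy² = 4×1.92² = 14.75 m²; P = 2y√(1+z²) = 2×1.92×4.123 = 15.83 m. Hydraulic radius R = A/P = 14.75/15.83 = 0.9313 m. Q_B = (1/0.038)·14.75·0.9313^(2/3)·√0.00027 = 6.081 m³/s.
Q_A = 23.32 m³/s vs Q_B = 6.081 m³/s, so channel A carries more.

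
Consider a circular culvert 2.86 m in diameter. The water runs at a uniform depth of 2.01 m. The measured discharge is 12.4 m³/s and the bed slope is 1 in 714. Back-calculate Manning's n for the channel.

For a circular section of diameter D = 2.86 m at depth y = 2.01 m, the central angle is θ = 2 arccos(1 − 2y/D) = 3.977 rad. Then A = (D²/8)(θ − sin θ) = 4.824 m² and P = Dθ/2 = 5.687 m.
Hydraulic radius R = A/P = 4.824/5.687 = 0.8483 m.
Rearranging Manning's equation: n = (1/Q) A R^(2/3) S^(1/2) = (1/12.4) × 4.824 × 0.8483^(2/3) × √0.001401 = 0.013.

n = 0.013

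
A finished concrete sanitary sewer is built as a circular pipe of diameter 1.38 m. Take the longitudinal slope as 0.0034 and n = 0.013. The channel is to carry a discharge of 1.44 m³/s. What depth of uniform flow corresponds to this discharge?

Manning's equation rearranged: A R^(2/3) = nQ / (1·√S) = 0.013 × 1.44 / (√0.0034) = 0.321.
At y = 0.796 m: A R^(2/3) = 0.465 — over.
At y = 0.435 m: A R^(2/3) = 0.1585 — short.
At y = 0.638 m: A R^(2/3) = 0.3214 — ≈ 0.321.

y_n = 0.638 m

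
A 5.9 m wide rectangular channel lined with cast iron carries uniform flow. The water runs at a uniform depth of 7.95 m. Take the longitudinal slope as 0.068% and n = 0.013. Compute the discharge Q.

Q = 157 m³/s

Flow area A = b·y = 5.9 × 7.95 = 46.91 m². Wetted perimeter P = b + 2y = 5.9 + 2×7.95 = 21.8 m.
Hydraulic radius R = A/P = 46.91/21.8 = 2.152 m.
Manning's equation: Q = (1/n) A R^(2/3) S^(1/2) = (1/0.013) × 46.91 × 2.152^(2/3) × 0.00068^(1/2) = 157 m³/s.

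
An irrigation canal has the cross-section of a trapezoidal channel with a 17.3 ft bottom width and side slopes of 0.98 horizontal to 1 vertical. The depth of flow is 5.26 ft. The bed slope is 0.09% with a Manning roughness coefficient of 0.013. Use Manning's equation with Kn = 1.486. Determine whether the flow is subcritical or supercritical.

subcritical

With bottom width b = 17.3 ft and side slope z = 0.98: A = (b + zy)y = (17.3 + 0.98×5.26)×5.26 = 118.1 ft²; P = b + 2y√(1+z²) = 17.3 + 2×5.26×1.4 = 32.03 ft.
Hydraulic radius R = A/P = 118.1/32.03 = 3.688 ft.
V = (1.486/n) R^(2/3) √S = (1.486/0.013) × 3.688^(2/3) × √0.0009 = 8.185 ft/s. Hydraulic depth D_h = A/T = 118.1/27.61 = 4.278 ft.
Froude number Fr = V/√(g·D_h) = 8.185/√(32.2×4.278) = 0.697, which is less than 1, so the flow is subcritical.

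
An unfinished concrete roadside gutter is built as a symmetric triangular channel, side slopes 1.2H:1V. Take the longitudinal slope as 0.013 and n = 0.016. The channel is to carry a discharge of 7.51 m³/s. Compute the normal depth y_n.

Manning's equation rearranged: A R^(2/3) = nQ / (1·√S) = 0.016 × 7.51 / (√0.013) = 1.054.
Try y = 1.45 m: A R^(2/3) = 1.708 — over.
Try y = 0.953 m: A R^(2/3) = 0.5577 — short.
Try y = 1.21 m: A R^(2/3) = 1.054 — ≈ 1.054.

y_n = 1.21 m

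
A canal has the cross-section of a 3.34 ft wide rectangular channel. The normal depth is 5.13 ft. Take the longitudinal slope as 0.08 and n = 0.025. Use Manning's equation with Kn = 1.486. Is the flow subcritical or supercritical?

Flow area A = b·y = 3.34 × 5.13 = 17.13 ft². Wetted perimeter P = b + 2y = 3.34 + 2×5.13 = 13.6 ft.
Hydraulic radius R = A/P = 17.13/13.6 = 1.26 ft.
V = (1.486/n) R^(2/3) √S = (1.486/0.025) × 1.26^(2/3) × √0.08 = 19.61 ft/s. Hydraulic depth D_h = A/T = 17.13/3.34 = 5.13 ft.
Froude number Fr = V/√(g·D_h) = 19.61/√(32.2×5.13) = 1.53, which is greater than 1, so the flow is supercritical.

supercritical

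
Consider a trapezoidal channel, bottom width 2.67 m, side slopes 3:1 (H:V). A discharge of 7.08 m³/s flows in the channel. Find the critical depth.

At critical depth, Q² T / (g A³) = 1, i.e. A³/T = Q²/g = 7.08²/9.81 = 5.11.
At y = 0.516 m: A³/T = 1.788 — low.
At y = 0.689 m: A³/T = 5.11 — ≈ 5.11.

y_c = 0.689 m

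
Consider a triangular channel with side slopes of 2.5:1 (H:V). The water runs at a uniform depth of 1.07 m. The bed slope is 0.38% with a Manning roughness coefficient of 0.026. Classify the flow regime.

For a triangular section with side slope z = 2.5: A = zy² = 2.5×1.07² = 2.862 m²; P = 2y√(1+z²) = 2×1.07×2.693 = 5.762 m.
Hydraulic radius R = A/P = 2.862/5.762 = 0.4967 m.
V = (1/n) R^(2/3) √S = (1/0.026) × 0.4967^(2/3) × √0.0038 = 1.487 m/s. Hydraulic depth D_h = A/T = 2.862/5.35 = 0.535 m.
Froude number Fr = V/√(g·D_h) = 1.487/√(9.81×0.535) = 0.649, which is less than 1, so the flow is subcritical.

subcritical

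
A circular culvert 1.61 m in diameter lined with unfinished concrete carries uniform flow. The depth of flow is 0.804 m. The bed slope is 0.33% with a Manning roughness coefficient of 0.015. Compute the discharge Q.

For a circular section of diameter D = 1.61 m at depth y = 0.804 m, the central angle is θ = 2 arccos(1 − 2y/D) = 3.139 rad. Then A = (D²/8)(θ − sin θ) = 1.016 m² and P = Dθ/2 = 2.527 m.
Hydraulic radius R = A/P = 1.016/2.527 = 0.4022 m.
Manning's equation: Q = (1/n) A R^(2/3) S^(1/2) = (1/0.015) × 1.016 × 0.4022^(2/3) × 0.0033^(1/2) = 2.12 m³/s.

Q = 2.12 m³/s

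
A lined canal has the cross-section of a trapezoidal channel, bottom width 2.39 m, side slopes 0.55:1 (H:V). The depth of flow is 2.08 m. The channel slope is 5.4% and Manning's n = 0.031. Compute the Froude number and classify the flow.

supercritical

With bottom width b = 2.39 m and side slope z = 0.55: A = (b + zy)y = (2.39 + 0.55×2.08)×2.08 = 7.351 m²; P = b + 2y√(1+z²) = 2.39 + 2×2.08×1.141 = 7.138 m.
Hydraulic radius R = A/P = 7.351/7.138 = 1.03 m.
V = (1/n) R^(2/3) √S = (1/0.031) × 1.03^(2/3) × √0.054 = 7.645 m/s. Hydraulic depth D_h = A/T = 7.351/4.678 = 1.571 m.
Froude number Fr = V/√(g·D_h) = 7.645/√(9.81×1.571) = 1.95, which is greater than 1, so the flow is supercritical.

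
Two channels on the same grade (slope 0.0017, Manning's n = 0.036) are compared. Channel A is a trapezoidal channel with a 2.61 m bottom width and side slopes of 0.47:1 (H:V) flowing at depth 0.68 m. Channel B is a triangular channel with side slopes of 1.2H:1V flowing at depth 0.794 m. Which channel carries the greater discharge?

Channel A: With bottom width b = 2.61 m and side slope z = 0.47: A = (b + zy)y = (2.61 + 0.47×0.68)×0.68 = 1.992 m²; P = b + 2y√(1+z²) = 2.61 + 2×0.68×1.105 = 4.113 m. Hydraulic radius R = A/P = 1.992/4.113 = 0.4844 m. Q_A = (1/0.036)·1.992·0.4844^(2/3)·√0.0017 = 1.407 m³/s.
Channel B: For a triangular section with side slope z = 1.2: A = zy² = 1.2×0.794² = 0.7565 m²; P = 2y√(1+z²) = 2×0.794×1.562 = 2.481 m. Hydraulic radius R = A/P = 0.7565/2.481 = 0.305 m. Q_B = (1/0.036)·0.7565·0.305^(2/3)·√0.0017 = 0.3926 m³/s.
Q_A = 1.407 m³/s vs Q_B = 0.3926 m³/s, so channel A carries more.

channel A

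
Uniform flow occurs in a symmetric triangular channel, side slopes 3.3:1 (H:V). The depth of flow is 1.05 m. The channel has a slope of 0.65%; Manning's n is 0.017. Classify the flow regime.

supercritical

For a triangular section with side slope z = 3.3: A = zy² = 3.3×1.05² = 3.638 m²; P = 2y√(1+z²) = 2×1.05×3.448 = 7.241 m.
Hydraulic radius R = A/P = 3.638/7.241 = 0.5024 m.
V = (1/n) R^(2/3) √S = (1/0.017) × 0.5024^(2/3) × √0.0065 = 2.997 m/s. Hydraulic depth D_h = A/T = 3.638/6.93 = 0.525 m.
Froude number Fr = V/√(g·D_h) = 2.997/√(9.81×0.525) = 1.32, which is greater than 1, so the flow is supercritical.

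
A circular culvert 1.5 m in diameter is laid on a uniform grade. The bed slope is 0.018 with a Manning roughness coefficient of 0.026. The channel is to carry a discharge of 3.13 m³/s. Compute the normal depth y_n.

Manning's equation rearranged: A R^(2/3) = nQ / (1·√S) = 0.026 × 3.13 / (√0.018) = 0.6066.
Trying y = 0.748 m: A R^(2/3) = 0.4574 — too small.
Trying y = 0.977 m: A R^(2/3) = 0.6971 — too large.
Trying y = 0.89 m: A R^(2/3) = 0.6069 — close enough.

y_n = 0.89 m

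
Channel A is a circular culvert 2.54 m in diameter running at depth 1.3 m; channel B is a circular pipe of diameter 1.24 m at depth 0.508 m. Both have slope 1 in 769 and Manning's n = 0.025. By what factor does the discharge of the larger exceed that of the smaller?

Channel A: For a circular section of diameter D = 2.54 m at depth y = 1.3 m, the central angle is θ = 2 arccos(1 − 2y/D) = 3.189 rad. Then A = (D²/8)(θ − sin θ) = 2.61 m² and P = Dθ/2 = 4.05 m. Hydraulic radius R = A/P = 2.61/4.05 = 0.6444 m. Q_A = (1/0.025)·2.61·0.6444^(2/3)·√0.0013 = 2.808 m³/s.
Channel B: For a circular section of diameter D = 1.24 m at depth y = 0.508 m, the central angle is θ = 2 arccos(1 − 2y/D) = 2.778 rad. Then A = (D²/8)(θ − sin θ) = 0.4657 m² and P = Dθ/2 = 1.723 m. Hydraulic radius R = A/P = 0.4657/1.723 = 0.2704 m. Q_B = (1/0.025)·0.4657·0.2704^(2/3)·√0.0013 = 0.2809 m³/s.
The larger discharge is 2.808 m³/s and the smaller is 0.2809 m³/s; the ratio is 10.

10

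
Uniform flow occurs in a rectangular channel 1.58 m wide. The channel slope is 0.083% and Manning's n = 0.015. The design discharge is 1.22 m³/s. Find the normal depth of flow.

Manning's equation rearranged: A R^(2/3) = nQ / (1·√S) = 0.015 × 1.22 / (√0.00083) = 0.6352.
Try y = 0.833 m: A R^(2/3) = 0.721 — over.
Try y = 0.757 m: A R^(2/3) = 0.6347 — matches.

y_n = 0.757 m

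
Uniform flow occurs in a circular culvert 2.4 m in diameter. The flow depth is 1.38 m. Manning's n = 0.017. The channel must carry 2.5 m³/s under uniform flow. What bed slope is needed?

S = 0.000441

For a circular section of diameter D = 2.4 m at depth y = 1.38 m, the central angle is θ = 2 arccos(1 − 2y/D) = 3.443 rad. Then A = (D²/8)(θ − sin θ) = 2.692 m² and P = Dθ/2 = 4.131 m.
Hydraulic radius R = A/P = 2.692/4.131 = 0.6517 m.
From Manning's equation, S = [nQ / (1 A R^(2/3))]² = [0.017 × 2.5 / (1 × 2.692 × 0.6517^(2/3))]² = 0.000441.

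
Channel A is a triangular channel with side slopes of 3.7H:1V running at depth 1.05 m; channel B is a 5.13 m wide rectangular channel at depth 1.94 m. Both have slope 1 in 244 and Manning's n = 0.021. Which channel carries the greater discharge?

Channel A: For a triangular section with side slope z = 3.7: A = zy² = 3.7×1.05² = 4.079 m²; P = 2y√(1+z²) = 2×1.05×3.833 = 8.049 m. Hydraulic radius R = A/P = 4.079/8.049 = 0.5068 m. Q_A = (1/0.021)·4.079·0.5068^(2/3)·√0.004098 = 7.905 m³/s.
Channel B: Flow area A = b·y = 5.13 × 1.94 = 9.952 m². Wetted perimeter P = b + 2y = 5.13 + 2×1.94 = 9.01 m. Hydraulic radius R = A/P = 9.952/9.01 = 1.105 m. Q_B = (1/0.021)·9.952·1.105^(2/3)·√0.004098 = 32.42 m³/s.
Q_A = 7.905 m³/s vs Q_B = 32.42 m³/s, so channel B carries more.

channel B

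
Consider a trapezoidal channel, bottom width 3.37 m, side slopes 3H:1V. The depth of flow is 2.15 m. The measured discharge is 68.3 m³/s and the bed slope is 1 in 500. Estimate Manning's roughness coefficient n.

n = 0.016

With bottom width b = 3.37 m and side slope z = 3: A = (b + zy)y = (3.37 + 3×2.15)×2.15 = 21.11 m²; P = b + 2y√(1+z²) = 3.37 + 2×2.15×3.162 = 16.97 m.
Hydraulic radius R = A/P = 21.11/16.97 = 1.244 m.
Rearranging Manning's equation: n = (1/Q) A R^(2/3) S^(1/2) = (1/68.3) × 21.11 × 1.244^(2/3) × √0.002 = 0.016.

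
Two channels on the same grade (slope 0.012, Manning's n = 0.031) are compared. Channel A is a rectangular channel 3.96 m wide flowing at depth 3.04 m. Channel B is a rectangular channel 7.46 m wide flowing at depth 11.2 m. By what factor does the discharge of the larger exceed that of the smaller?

Channel A: Flow area A = b·y = 3.96 × 3.04 = 12.04 m². Wetted perimeter P = b + 2y = 3.96 + 2×3.04 = 10.04 m. Hydraulic radius R = A/P = 12.04/10.04 = 1.199 m. Q_A = (1/0.031)·12.04·1.199^(2/3)·√0.012 = 48.01 m³/s.
Channel B: Flow area A = b·y = 7.46 × 11.2 = 83.55 m². Wetted perimeter P = b + 2y = 7.46 + 2×11.2 = 29.86 m. Hydraulic radius R = A/P = 83.55/29.86 = 2.798 m. Q_B = (1/0.031)·83.55·2.798^(2/3)·√0.012 = 586.3 m³/s.
The larger discharge is 586.3 m³/s and the smaller is 48.01 m³/s; the ratio is 12.2.

12.2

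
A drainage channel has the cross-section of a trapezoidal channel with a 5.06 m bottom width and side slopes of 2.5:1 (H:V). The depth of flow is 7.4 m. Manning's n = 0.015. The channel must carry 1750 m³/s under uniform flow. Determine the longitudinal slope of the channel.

With bottom width b = 5.06 m and side slope z = 2.5: A = (b + zy)y = (5.06 + 2.5×7.4)×7.4 = 174.3 m²; P = b + 2y√(1+z²) = 5.06 + 2×7.4×2.693 = 44.91 m.
Hydraulic radius R = A/P = 174.3/44.91 = 3.882 m.
From Manning's equation, S = [nQ / (1 A R^(2/3))]² = [0.015 × 1750 / (1 × 174.3 × 3.882^(2/3))]² = 0.00372.

S = 0.00372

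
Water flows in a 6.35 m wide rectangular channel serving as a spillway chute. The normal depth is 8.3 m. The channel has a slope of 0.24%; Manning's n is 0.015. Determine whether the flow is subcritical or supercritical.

subcritical

Flow area A = b·y = 6.35 × 8.3 = 52.7 m². Wetted perimeter P = b + 2y = 6.35 + 2×8.3 = 22.95 m.
Hydraulic radius R = A/P = 52.7/22.95 = 2.297 m.
V = (1/n) R^(2/3) √S = (1/0.015) × 2.297^(2/3) × √0.0024 = 5.685 m/s. Hydraulic depth D_h = A/T = 52.7/6.35 = 8.3 m.
Froude number Fr = V/√(g·D_h) = 5.685/√(9.81×8.3) = 0.63, which is less than 1, so the flow is subcritical.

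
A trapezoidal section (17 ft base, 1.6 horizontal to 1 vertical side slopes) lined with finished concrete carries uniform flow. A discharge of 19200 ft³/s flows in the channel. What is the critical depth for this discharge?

y_c = 19.9 ft

At critical depth, Q² T / (g A³) = 1, i.e. A³/T = Q²/g = 19200²/32.2 = 11450000.
Trying y = 25.2 ft: A³/T = 30870000 — over.
Trying y = 14.4 ft: A³/T = 3039000 — short.
Trying y = 19.9 ft: A³/T = 11380000 — close enough.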